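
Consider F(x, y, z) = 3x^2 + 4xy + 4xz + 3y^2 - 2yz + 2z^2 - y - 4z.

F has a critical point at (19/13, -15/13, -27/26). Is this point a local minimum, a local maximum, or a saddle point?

The Hessian is constant: H = [[6, 4, 4], [4, 6, -2], [4, -2, 4]].
Leading principal minors: Δ₁ = 6, Δ₂ = 20, Δ₃ = -104.
The minors fit neither the all-positive nor the alternating-sign pattern, so H is indefinite: a saddle point.

saddle point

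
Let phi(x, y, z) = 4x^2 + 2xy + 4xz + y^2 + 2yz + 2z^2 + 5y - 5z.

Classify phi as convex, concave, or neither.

convex

phi is quadratic, so its Hessian is the constant matrix H = [[8, 2, 4], [2, 2, 2], [4, 2, 4]].
Leading principal minors: 8, 12, 16.
All positive ⇒ H ≻ 0 ⇒ convex.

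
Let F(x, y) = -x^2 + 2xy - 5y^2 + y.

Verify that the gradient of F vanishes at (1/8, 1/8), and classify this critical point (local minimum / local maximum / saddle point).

∇F = (-2x + 2y, 2x - 10y + 1); substituting (1/8, 1/8) gives ∇F = (0, 0), so (1/8, 1/8) is indeed a critical point.
The Hessian of F is constant: H = [[-2, 2], [2, -10]].
det(H) = (-2)·(-10) − 2² = 16.
det(H) > 0 and tr(H) = -12 < 0, so H is negative definite and the point is a local maximum.

local maximum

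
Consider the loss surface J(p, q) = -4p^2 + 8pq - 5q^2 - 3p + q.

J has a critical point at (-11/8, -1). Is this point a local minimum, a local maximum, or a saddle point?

local maximum

The Hessian of J is constant: H = [[-8, 8], [8, -10]].
det(H) = (-8)·(-10) − 8² = 16.
det(H) > 0 and tr(H) = -18 < 0, so H is negative definite and the point is a local maximum.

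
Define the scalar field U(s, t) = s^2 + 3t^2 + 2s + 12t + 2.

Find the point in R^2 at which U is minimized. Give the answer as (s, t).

(-1, -2)

U(s,t) separates as P(s) + Q(t) + 2, so its minimum is min P + min Q + 2.
P'(s) = 2s + 2 vanishes at s ∈ {-1}; Q'(t) = 6(t + 2) vanishes at t ∈ {-2}.
Local minima of P (where P''>0): P(-1)=-1. Local minima of Q: Q(-2)=-12.
So the global minimum of U is P(-1) + Q(-2) + 2 = -1 − 12 + 2 = -11, attained at (-1, -2).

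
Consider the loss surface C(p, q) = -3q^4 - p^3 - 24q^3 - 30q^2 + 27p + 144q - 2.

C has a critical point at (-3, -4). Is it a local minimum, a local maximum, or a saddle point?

saddle point

The mixed partial ∂²C/∂p∂q is 0, so the Hessian at any point is diag(C_pp, C_qq) = diag(-6p, -12(3q^2 + 12q + 5)).
At (-3, -4): H = diag(18, -60).
The eigenvalues have opposite signs, so H is indefinite: a saddle point.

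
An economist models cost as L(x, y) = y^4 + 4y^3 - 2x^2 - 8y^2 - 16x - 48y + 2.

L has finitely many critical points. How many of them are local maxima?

L separates as a function of x plus a function of y, so ∇L=0 decouples.
∂L/∂x = -4(x + 4) = 0 at x ∈ {-4}; ∂L/∂y = 4(y - 2)(y + 2)(y + 3) = 0 at y ∈ {-3, -2, 2}.
The Hessian is diagonal: diag(L_xx, L_yy). Second derivatives: L_xx(-4)=-4; L_yy(-3)=20, L_yy(-2)=-16, L_yy(2)=80.
Local maxima occur where both diagonal entries negative: (-4, -2). Count: 1.

1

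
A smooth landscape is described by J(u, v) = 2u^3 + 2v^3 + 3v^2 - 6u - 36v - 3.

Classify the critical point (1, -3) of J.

saddle point

The mixed partial ∂²J/∂u∂v is 0, so the Hessian at any point is diag(J_uu, J_vv) = diag(12u, 6(2v + 1)).
At (1, -3): H = diag(12, -30).
The eigenvalues have opposite signs, so H is indefinite: a saddle point.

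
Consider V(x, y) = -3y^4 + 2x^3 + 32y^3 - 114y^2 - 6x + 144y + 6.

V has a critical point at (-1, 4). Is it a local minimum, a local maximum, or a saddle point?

local maximum

The mixed partial ∂²V/∂x∂y is 0, so the Hessian at any point is diag(V_xx, V_yy) = diag(12x, 12(-3y^2 + 16y - 19)).
At (-1, 4): H = diag(-12, -36).
Both eigenvalues are negative, so H is negative definite: a local maximum.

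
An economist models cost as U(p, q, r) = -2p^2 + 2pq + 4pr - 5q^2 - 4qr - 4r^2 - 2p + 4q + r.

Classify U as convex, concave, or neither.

U is quadratic, so its Hessian is the constant matrix H = [[-4, 2, 4], [2, -10, -4], [4, -4, -8]].
Leading principal minors: -4, 36, -128.
Signs alternate −, +, − ⇒ H ≺ 0 ⇒ concave.

concave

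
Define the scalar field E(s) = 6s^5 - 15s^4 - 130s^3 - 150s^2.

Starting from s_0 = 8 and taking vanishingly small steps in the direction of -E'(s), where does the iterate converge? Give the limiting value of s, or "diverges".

5

E'(s) = 30s(s - 5)(s + 1)(s + 2), so E'(8) = 64800.
Gradient descent moves in the -E' direction, i.e. s is decreasing.
The nearest critical point in that direction is s = 5, where E'' = 6300 > 0 (a local minimum). The iterate converges there.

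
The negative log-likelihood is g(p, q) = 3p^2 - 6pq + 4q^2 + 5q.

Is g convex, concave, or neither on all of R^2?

convex

g is quadratic, so its Hessian is the constant matrix H = [[6, -6], [-6, 8]].
det(H) = 12, tr(H) = 14.
det(H) > 0 and tr(H) > 0, so H is positive definite everywhere: convex.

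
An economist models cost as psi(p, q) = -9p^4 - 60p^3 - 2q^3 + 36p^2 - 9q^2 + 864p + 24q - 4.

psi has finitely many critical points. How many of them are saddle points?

3

psi separates as a function of p plus a function of q, so ∇psi=0 decouples.
∂psi/∂p = -36(p - 2)(p + 3)(p + 4) = 0 at p ∈ {-4, -3, 2}; ∂psi/∂q = -6(q - 1)(q + 4) = 0 at q ∈ {-4, 1}.
The Hessian is diagonal: diag(psi_pp, psi_qq). Second derivatives: psi_pp(-4)=-216, psi_pp(-3)=180, psi_pp(2)=-1080; psi_qq(-4)=30, psi_qq(1)=-30.
Saddle points occur where the two diagonal entries have opposite signs: (-4, -4), (-3, 1), (2, -4). Count: 3.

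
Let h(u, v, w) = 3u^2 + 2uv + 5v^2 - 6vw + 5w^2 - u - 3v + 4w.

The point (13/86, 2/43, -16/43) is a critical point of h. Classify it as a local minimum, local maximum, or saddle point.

The Hessian is constant: H = [[6, 2, 0], [2, 10, -6], [0, -6, 10]].
Leading principal minors: Δ₁ = 6, Δ₂ = 56, Δ₃ = 344.
All leading minors are positive, so H is positive definite: a local minimum.

local minimum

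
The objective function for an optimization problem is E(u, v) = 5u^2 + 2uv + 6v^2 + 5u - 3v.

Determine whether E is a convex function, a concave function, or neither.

convex

E is quadratic, so its Hessian is the constant matrix H = [[10, 2], [2, 12]].
det(H) = 116, tr(H) = 22.
det(H) > 0 and tr(H) > 0, so H is positive definite everywhere: convex.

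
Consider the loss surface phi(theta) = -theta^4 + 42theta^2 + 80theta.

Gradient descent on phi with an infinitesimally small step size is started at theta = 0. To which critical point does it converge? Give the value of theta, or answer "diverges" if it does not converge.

phi'(theta) = -4(theta - 5)(theta + 1)(theta + 4), so phi'(0) = 80.
Gradient descent moves in the -phi' direction, i.e. theta is decreasing.
The nearest critical point in that direction is theta = -1, where phi'' = 72 > 0 (a local minimum). The iterate converges there.

-1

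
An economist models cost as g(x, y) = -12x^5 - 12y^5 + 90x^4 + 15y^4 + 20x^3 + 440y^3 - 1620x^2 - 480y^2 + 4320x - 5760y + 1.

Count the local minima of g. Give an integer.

4

g separates as a function of x plus a function of y, so ∇g=0 decouples.
∂g/∂x = -60(x - 4)(x - 3)(x - 2)(x + 3) = 0 at x ∈ {-3, 2, 3, 4}; ∂g/∂y = -60(y - 4)(y - 3)(y + 2)(y + 4) = 0 at y ∈ {-4, -2, 3, 4}.
The Hessian is diagonal: diag(g_xx, g_yy). Second derivatives: g_xx(-3)=12600, g_xx(2)=-600, g_xx(3)=360, g_xx(4)=-840; g_yy(-4)=6720, g_yy(-2)=-3600, g_yy(3)=2100, g_yy(4)=-2880.
Local minima occur where both diagonal entries positive: (-3, -4), (-3, 3), (3, -4), (3, 3). Count: 4.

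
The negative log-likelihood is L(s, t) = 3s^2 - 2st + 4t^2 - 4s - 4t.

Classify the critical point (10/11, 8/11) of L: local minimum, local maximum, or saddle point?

local minimum

The Hessian of L is constant: H = [[6, -2], [-2, 8]].
det(H) = 6·8 − (-2)² = 44.
det(H) > 0 and tr(H) = 14 > 0, so H is positive definite and the point is a local minimum.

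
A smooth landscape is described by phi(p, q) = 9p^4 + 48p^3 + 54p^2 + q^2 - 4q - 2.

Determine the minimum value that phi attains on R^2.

phi(p,q) separates as A(p) + B(q) − 2, so its minimum is min A + min B − 2.
A'(p) = 36p(p + 1)(p + 3) vanishes at p ∈ {-3, -1, 0}; B'(q) = 2q - 4 vanishes at q ∈ {2}.
Local minima of A (where A''>0): A(-3)=-81, A(0)=0. Local minima of B: B(2)=-4.
So the global minimum of phi is A(-3) + B(2) − 2 = -81 − 4 − 2 = -87, attained at (-3, 2).

-87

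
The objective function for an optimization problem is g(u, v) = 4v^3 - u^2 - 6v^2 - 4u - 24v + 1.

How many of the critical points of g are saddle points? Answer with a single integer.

1

g separates as a function of u plus a function of v, so ∇g=0 decouples.
∂g/∂u = -2(u + 2) = 0 at u ∈ {-2}; ∂g/∂v = 12(v - 2)(v + 1) = 0 at v ∈ {-1, 2}.
The Hessian is diagonal: diag(g_uu, g_vv). Second derivatives: g_uu(-2)=-2; g_vv(-1)=-36, g_vv(2)=36.
Saddle points occur where the two diagonal entries have opposite signs: (-2, 2). Count: 1.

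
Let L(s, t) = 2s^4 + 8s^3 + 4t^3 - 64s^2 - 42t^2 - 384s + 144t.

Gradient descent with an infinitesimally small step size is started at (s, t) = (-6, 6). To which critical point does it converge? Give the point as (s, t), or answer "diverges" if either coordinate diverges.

L is separable, so gradient descent decouples: s follows -∂L/∂s, t follows -∂L/∂t.
∂L/∂s = 8(s - 4)(s + 3)(s + 4); at s=-6 this is -480, so s increases.
∂L/∂t = 12(t - 4)(t - 3); at t=6 this is 72, so t decreases.
s converges to its nearest critical value -4 (a local min of the s-part); t converges to 4. The iterate converges to (-4, 4).

(-4, 4)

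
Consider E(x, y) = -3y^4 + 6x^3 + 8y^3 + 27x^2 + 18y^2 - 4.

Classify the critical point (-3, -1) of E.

local maximum

The mixed partial ∂²E/∂x∂y is 0, so the Hessian at any point is diag(E_xx, E_yy) = diag(18(2x + 3), 12(-3y^2 + 4y + 3)).
At (-3, -1): H = diag(-54, -48).
Both eigenvalues are negative, so H is negative definite: a local maximum.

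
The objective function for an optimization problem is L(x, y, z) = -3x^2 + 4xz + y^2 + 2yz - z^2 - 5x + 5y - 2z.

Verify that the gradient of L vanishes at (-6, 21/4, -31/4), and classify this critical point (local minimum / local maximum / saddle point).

∇L = (-6x + 4z - 5, 2y + 2z + 5, 4x + 2y - 2z - 2); substituting (-6, 21/4, -31/4) gives ∇L = (0, 0, 0), so (-6, 21/4, -31/4) is indeed a critical point.
The Hessian is constant: H = [[-6, 0, 4], [0, 2, 2], [4, 2, -2]].
Leading principal minors: Δ₁ = -6, Δ₂ = -12, Δ₃ = 16.
The minors fit neither the all-positive nor the alternating-sign pattern, so H is indefinite: a saddle point.

saddle point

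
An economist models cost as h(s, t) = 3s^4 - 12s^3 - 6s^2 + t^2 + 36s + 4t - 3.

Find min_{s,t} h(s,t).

h(s,t) separates as P(s) + Q(t) − 3, so its minimum is min P + min Q − 3.
P'(s) = 12(s - 3)(s - 1)(s + 1) vanishes at s ∈ {-1, 1, 3}; Q'(t) = 2(t + 2) vanishes at t ∈ {-2}.
Local minima of P (where P''>0): P(-1)=-27, P(3)=-27. Local minima of Q: Q(-2)=-4.
So the global minimum of h is P(-1) + Q(-2) − 3 = -27 − 4 − 3 = -34, attained at (-1, -2).

-34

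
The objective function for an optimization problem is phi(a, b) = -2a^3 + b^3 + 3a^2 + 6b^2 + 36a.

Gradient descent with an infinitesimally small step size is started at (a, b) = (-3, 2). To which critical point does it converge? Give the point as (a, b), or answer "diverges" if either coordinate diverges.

phi is separable, so gradient descent decouples: a follows -∂phi/∂a, b follows -∂phi/∂b.
∂phi/∂a = -6(a - 3)(a + 2); at a=-3 this is -36, so a increases.
∂phi/∂b = 3b(b + 4); at b=2 this is 36, so b decreases.
a converges to its nearest critical value -2 (a local min of the a-part); b converges to 0. The iterate converges to (-2, 0).

(-2, 0)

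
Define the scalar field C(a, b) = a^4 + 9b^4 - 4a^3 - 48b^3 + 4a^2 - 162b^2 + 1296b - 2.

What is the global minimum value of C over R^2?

C(a,b) separates as P(a) + Q(b) − 2, so its minimum is min P + min Q − 2.
P'(a) = 4a(a - 2)(a - 1) vanishes at a ∈ {0, 1, 2}; Q'(b) = 36(b - 4)(b - 3)(b + 3) vanishes at b ∈ {-3, 3, 4}.
Local minima of P (where P''>0): P(0)=0, P(2)=0. Local minima of Q: Q(-3)=-3321, Q(4)=1824.
So the global minimum of C is P(0) + Q(-3) − 2 = 0 − 3321 − 2 = -3323, attained at (0, -3).

-3323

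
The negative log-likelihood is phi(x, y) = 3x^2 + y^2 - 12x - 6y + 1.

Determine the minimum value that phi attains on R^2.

phi(x,y) separates as P(x) + Q(y) + 1, so its minimum is min P + min Q + 1.
P'(x) = 6x - 12 vanishes at x ∈ {2}; Q'(y) = 2y - 6 vanishes at y ∈ {3}.
Local minima of P (where P''>0): P(2)=-12. Local minima of Q: Q(3)=-9.
So the global minimum of phi is P(2) + Q(3) + 1 = -12 − 9 + 1 = -20, attained at (2, 3).

-20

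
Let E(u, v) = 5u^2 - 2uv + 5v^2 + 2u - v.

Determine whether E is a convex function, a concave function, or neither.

E is quadratic, so its Hessian is the constant matrix H = [[10, -2], [-2, 10]].
det(H) = 96, tr(H) = 20.
det(H) > 0 and tr(H) > 0, so H is positive definite everywhere: convex.

convex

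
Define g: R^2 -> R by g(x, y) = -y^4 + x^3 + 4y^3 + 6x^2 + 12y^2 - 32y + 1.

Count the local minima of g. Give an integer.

1

g separates as a function of x plus a function of y, so ∇g=0 decouples.
∂g/∂x = 3x(x + 4) = 0 at x ∈ {-4, 0}; ∂g/∂y = -4(y - 4)(y - 1)(y + 2) = 0 at y ∈ {-2, 1, 4}.
The Hessian is diagonal: diag(g_xx, g_yy). Second derivatives: g_xx(-4)=-12, g_xx(0)=12; g_yy(-2)=-72, g_yy(1)=36, g_yy(4)=-72.
Local minima occur where both diagonal entries positive: (0, 1). Count: 1.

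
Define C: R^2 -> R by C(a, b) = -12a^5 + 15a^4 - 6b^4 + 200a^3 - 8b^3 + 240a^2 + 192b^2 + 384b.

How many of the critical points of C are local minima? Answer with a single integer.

C separates as a function of a plus a function of b, so ∇C=0 decouples.
∂C/∂a = -60a(a - 4)(a + 1)(a + 2) = 0 at a ∈ {-2, -1, 0, 4}; ∂C/∂b = -24(b - 4)(b + 1)(b + 4) = 0 at b ∈ {-4, -1, 4}.
The Hessian is diagonal: diag(C_aa, C_bb). Second derivatives: C_aa(-2)=720, C_aa(-1)=-300, C_aa(0)=480, C_aa(4)=-7200; C_bb(-4)=-576, C_bb(-1)=360, C_bb(4)=-960.
Local minima occur where both diagonal entries positive: (-2, -1), (0, -1). Count: 2.

2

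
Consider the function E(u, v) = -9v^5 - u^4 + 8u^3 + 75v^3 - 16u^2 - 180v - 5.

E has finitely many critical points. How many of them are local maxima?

E separates as a function of u plus a function of v, so ∇E=0 decouples.
∂E/∂u = -4u(u - 4)(u - 2) = 0 at u ∈ {0, 2, 4}; ∂E/∂v = -45(v - 2)(v - 1)(v + 1)(v + 2) = 0 at v ∈ {-2, -1, 1, 2}.
The Hessian is diagonal: diag(E_uu, E_vv). Second derivatives: E_uu(0)=-32, E_uu(2)=16, E_uu(4)=-32; E_vv(-2)=540, E_vv(-1)=-270, E_vv(1)=270, E_vv(2)=-540.
Local maxima occur where both diagonal entries negative: (0, -1), (0, 2), (4, -1), (4, 2). Count: 4.

4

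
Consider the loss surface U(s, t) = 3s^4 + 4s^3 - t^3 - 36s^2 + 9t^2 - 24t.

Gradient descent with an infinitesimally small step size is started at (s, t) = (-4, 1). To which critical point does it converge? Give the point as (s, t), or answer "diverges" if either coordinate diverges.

(-3, 2)

U is separable, so gradient descent decouples: s follows -∂U/∂s, t follows -∂U/∂t.
∂U/∂s = 12s(s - 2)(s + 3); at s=-4 this is -288, so s increases.
∂U/∂t = -3(t - 4)(t - 2); at t=1 this is -9, so t increases.
s converges to its nearest critical value -3 (a local min of the s-part); t converges to 2. The iterate converges to (-3, 2).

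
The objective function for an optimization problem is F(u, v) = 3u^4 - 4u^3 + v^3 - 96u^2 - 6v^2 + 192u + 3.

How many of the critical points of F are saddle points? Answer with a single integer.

3

F separates as a function of u plus a function of v, so ∇F=0 decouples.
∂F/∂u = 12(u - 4)(u - 1)(u + 4) = 0 at u ∈ {-4, 1, 4}; ∂F/∂v = 3v(v - 4) = 0 at v ∈ {0, 4}.
The Hessian is diagonal: diag(F_uu, F_vv). Second derivatives: F_uu(-4)=480, F_uu(1)=-180, F_uu(4)=288; F_vv(0)=-12, F_vv(4)=12.
Saddle points occur where the two diagonal entries have opposite signs: (-4, 0), (1, 4), (4, 0). Count: 3.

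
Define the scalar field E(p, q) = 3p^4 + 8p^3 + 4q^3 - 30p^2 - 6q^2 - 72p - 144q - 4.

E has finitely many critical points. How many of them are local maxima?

E separates as a function of p plus a function of q, so ∇E=0 decouples.
∂E/∂p = 12(p - 2)(p + 1)(p + 3) = 0 at p ∈ {-3, -1, 2}; ∂E/∂q = 12(q - 4)(q + 3) = 0 at q ∈ {-3, 4}.
The Hessian is diagonal: diag(E_pp, E_qq). Second derivatives: E_pp(-3)=120, E_pp(-1)=-72, E_pp(2)=180; E_qq(-3)=-84, E_qq(4)=84.
Local maxima occur where both diagonal entries negative: (-1, -3). Count: 1.

1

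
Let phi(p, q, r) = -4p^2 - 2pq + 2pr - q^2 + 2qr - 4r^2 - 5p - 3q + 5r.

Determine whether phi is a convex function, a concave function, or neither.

concave

phi is quadratic, so its Hessian is the constant matrix H = [[-8, -2, 2], [-2, -2, 2], [2, 2, -8]].
Leading principal minors: -8, 12, -72.
Signs alternate −, +, − ⇒ H ≺ 0 ⇒ concave.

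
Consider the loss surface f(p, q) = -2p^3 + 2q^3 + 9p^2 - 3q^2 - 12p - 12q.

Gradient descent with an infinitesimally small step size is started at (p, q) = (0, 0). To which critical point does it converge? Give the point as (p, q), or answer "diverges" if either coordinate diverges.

f is separable, so gradient descent decouples: p follows -∂f/∂p, q follows -∂f/∂q.
∂f/∂p = -6(p - 2)(p - 1); at p=0 this is -12, so p increases.
∂f/∂q = 6(q - 2)(q + 1); at q=0 this is -12, so q increases.
p converges to its nearest critical value 1 (a local min of the p-part); q converges to 2. The iterate converges to (1, 2).

(1, 2)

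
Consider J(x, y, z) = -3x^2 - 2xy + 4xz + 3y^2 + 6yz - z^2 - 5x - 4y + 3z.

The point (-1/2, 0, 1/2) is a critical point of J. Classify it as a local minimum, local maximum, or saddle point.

saddle point

The Hessian is constant: H = [[-6, -2, 4], [-2, 6, 6], [4, 6, -2]].
Leading principal minors: Δ₁ = -6, Δ₂ = -40, Δ₃ = 104.
The minors fit neither the all-positive nor the alternating-sign pattern, so H is indefinite: a saddle point.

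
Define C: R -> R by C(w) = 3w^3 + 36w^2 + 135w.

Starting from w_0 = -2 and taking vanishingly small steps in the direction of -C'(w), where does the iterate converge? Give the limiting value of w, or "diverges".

-3

C'(w) = 9(w + 3)(w + 5), so C'(-2) = 27.
Gradient descent moves in the -C' direction, i.e. w is decreasing.
The nearest critical point in that direction is w = -3, where C'' = 18 > 0 (a local minimum). The iterate converges there.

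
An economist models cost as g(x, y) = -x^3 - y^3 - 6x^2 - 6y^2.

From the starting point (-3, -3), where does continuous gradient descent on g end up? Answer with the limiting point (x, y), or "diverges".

(-4, -4)

g is separable, so gradient descent decouples: x follows -∂g/∂x, y follows -∂g/∂y.
∂g/∂x = -3x(x + 4); at x=-3 this is 9, so x decreases.
∂g/∂y = -3y(y + 4); at y=-3 this is 9, so y decreases.
x converges to its nearest critical value -4 (a local min of the x-part); y converges to -4. The iterate converges to (-4, -4).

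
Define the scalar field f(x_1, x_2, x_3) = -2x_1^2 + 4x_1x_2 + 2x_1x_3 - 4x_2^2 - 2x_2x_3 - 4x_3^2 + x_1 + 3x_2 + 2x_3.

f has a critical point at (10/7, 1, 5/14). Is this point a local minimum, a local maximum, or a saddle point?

The Hessian is constant: H = [[-4, 4, 2], [4, -8, -2], [2, -2, -8]].
Leading principal minors: Δ₁ = -4, Δ₂ = 16, Δ₃ = -112.
The minors alternate sign starting negative (−, +, −), so H is negative definite: a local maximum.

local maximum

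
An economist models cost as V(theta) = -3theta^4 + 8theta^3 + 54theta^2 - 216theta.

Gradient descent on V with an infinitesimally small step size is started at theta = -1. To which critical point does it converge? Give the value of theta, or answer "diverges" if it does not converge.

V'(theta) = -12(theta - 3)(theta - 2)(theta + 3), so V'(-1) = -288.
Gradient descent moves in the -V' direction, i.e. theta is increasing.
The nearest critical point in that direction is theta = 2, where V'' = 60 > 0 (a local minimum). The iterate converges there.

2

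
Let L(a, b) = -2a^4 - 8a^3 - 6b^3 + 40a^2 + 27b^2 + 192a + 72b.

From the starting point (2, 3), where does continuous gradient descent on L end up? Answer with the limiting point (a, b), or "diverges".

L is separable, so gradient descent decouples: a follows -∂L/∂a, b follows -∂L/∂b.
∂L/∂a = -8(a - 3)(a + 2)(a + 4); at a=2 this is 192, so a decreases.
∂L/∂b = -18(b - 4)(b + 1); at b=3 this is 72, so b decreases.
a converges to its nearest critical value -2 (a local min of the a-part); b converges to -1. The iterate converges to (-2, -1).

(-2, -1)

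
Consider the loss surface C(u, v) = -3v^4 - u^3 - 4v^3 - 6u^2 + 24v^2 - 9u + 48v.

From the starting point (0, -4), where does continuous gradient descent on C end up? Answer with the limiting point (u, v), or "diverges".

C is separable, so gradient descent decouples: u follows -∂C/∂u, v follows -∂C/∂v.
∂C/∂u = -3(u + 1)(u + 3); at u=0 this is -9, so u increases.
∂C/∂v = -12(v - 2)(v + 1)(v + 2); at v=-4 this is 432, so v decreases.
The u-coordinate has no critical point in that direction and runs off to infinity.

diverges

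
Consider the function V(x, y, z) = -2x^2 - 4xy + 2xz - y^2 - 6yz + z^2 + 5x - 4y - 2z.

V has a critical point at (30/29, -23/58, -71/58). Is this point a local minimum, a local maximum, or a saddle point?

The Hessian is constant: H = [[-4, -4, 2], [-4, -2, -6], [2, -6, 2]].
Leading principal minors: Δ₁ = -4, Δ₂ = -8, Δ₃ = 232.
The minors fit neither the all-positive nor the alternating-sign pattern, so H is indefinite: a saddle point.

saddle point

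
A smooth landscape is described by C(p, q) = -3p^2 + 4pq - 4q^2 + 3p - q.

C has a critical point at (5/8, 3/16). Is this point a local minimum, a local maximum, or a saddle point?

The Hessian of C is constant: H = [[-6, 4], [4, -8]].
det(H) = (-6)·(-8) − 4² = 32.
det(H) > 0 and tr(H) = -14 < 0, so H is negative definite and the point is a local maximum.

local maximum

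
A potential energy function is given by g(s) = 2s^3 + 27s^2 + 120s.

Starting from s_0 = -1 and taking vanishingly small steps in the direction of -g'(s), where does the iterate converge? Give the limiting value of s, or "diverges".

-4

g'(s) = 6(s + 4)(s + 5), so g'(-1) = 72.
Gradient descent moves in the -g' direction, i.e. s is decreasing.
The nearest critical point in that direction is s = -4, where g'' = 6 > 0 (a local minimum). The iterate converges there.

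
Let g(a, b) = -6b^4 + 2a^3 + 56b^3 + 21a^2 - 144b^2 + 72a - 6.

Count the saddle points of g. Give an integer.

3

g separates as a function of a plus a function of b, so ∇g=0 decouples.
∂g/∂a = 6(a + 3)(a + 4) = 0 at a ∈ {-4, -3}; ∂g/∂b = -24b(b - 4)(b - 3) = 0 at b ∈ {0, 3, 4}.
The Hessian is diagonal: diag(g_aa, g_bb). Second derivatives: g_aa(-4)=-6, g_aa(-3)=6; g_bb(0)=-288, g_bb(3)=72, g_bb(4)=-96.
Saddle points occur where the two diagonal entries have opposite signs: (-4, 3), (-3, 0), (-3, 4). Count: 3.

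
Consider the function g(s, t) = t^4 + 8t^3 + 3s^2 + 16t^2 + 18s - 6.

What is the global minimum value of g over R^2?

g(s,t) separates as P(s) + Q(t) − 6, so its minimum is min P + min Q − 6.
P'(s) = 6s + 18 vanishes at s ∈ {-3}; Q'(t) = 4t(t + 2)(t + 4) vanishes at t ∈ {-4, -2, 0}.
Local minima of P (where P''>0): P(-3)=-27. Local minima of Q: Q(-4)=0, Q(0)=0.
So the global minimum of g is P(-3) + Q(-4) − 6 = -27 + 0 − 6 = -33, attained at (-3, -4).

-33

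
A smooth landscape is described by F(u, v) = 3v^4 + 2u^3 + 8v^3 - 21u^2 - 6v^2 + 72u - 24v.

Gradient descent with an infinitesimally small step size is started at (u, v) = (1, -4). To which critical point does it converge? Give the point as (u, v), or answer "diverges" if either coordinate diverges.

F is separable, so gradient descent decouples: u follows -∂F/∂u, v follows -∂F/∂v.
∂F/∂u = 6(u - 4)(u - 3); at u=1 this is 36, so u decreases.
∂F/∂v = 12(v - 1)(v + 1)(v + 2); at v=-4 this is -360, so v increases.
The u-coordinate has no critical point in that direction and runs off to infinity.

diverges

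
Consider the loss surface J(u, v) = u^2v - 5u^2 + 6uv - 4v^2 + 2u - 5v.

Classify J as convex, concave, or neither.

neither

The term u^2v is cubic, so the Hessian is not constant.
∂²J/∂u² = 2v - 10, which takes both signs as v varies (negative for sufficiently negative v). A diagonal entry of the Hessian changing sign means the Hessian is neither positive- nor negative-semidefinite on all of R^2.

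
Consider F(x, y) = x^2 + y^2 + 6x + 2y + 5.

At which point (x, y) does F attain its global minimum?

F(x,y) separates as P(x) + Q(y) + 5, so its minimum is min P + min Q + 5.
P'(x) = 2x + 6 vanishes at x ∈ {-3}; Q'(y) = 2y + 2 vanishes at y ∈ {-1}.
Local minima of P (where P''>0): P(-3)=-9. Local minima of Q: Q(-1)=-1.
So the global minimum of F is P(-3) + Q(-1) + 5 = -9 − 1 + 5 = -5, attained at (-3, -1).

(-3, -1)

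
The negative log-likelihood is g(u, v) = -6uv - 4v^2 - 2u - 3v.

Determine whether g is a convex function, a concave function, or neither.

g is quadratic, so its Hessian is the constant matrix H = [[0, -6], [-6, -8]].
det(H) = -36, tr(H) = -8.
det(H) < 0, so H is indefinite: neither convex nor concave.

neither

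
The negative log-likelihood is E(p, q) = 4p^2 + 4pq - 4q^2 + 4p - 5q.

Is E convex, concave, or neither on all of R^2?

E is quadratic, so its Hessian is the constant matrix H = [[8, 4], [4, -8]].
det(H) = -80, tr(H) = 0.
det(H) < 0, so H is indefinite: neither convex nor concave.

neither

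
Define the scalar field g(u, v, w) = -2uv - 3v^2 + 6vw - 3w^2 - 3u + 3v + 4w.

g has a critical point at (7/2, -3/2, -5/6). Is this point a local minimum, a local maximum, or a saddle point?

saddle point

The Hessian is constant: H = [[0, -2, 0], [-2, -6, 6], [0, 6, -6]].
Leading principal minors: Δ₁ = 0, Δ₂ = -4, Δ₃ = 24.
The minors fit neither the all-positive nor the alternating-sign pattern, so H is indefinite: a saddle point.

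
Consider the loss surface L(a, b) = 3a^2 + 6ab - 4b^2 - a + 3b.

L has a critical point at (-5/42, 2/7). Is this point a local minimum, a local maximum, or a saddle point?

saddle point

The Hessian of L is constant: H = [[6, 6], [6, -8]].
det(H) = 6·(-8) − 6² = -84.
Since det(H) < 0, H is indefinite and the critical point is a saddle point.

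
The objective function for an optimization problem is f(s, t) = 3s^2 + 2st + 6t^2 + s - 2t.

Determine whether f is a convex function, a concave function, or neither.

convex

f is quadratic, so its Hessian is the constant matrix H = [[6, 2], [2, 12]].
det(H) = 68, tr(H) = 18.
det(H) > 0 and tr(H) > 0, so H is positive definite everywhere: convex.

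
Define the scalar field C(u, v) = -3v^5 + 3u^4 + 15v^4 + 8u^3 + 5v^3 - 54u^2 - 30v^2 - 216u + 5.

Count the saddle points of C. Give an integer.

C separates as a function of u plus a function of v, so ∇C=0 decouples.
∂C/∂u = 12(u - 3)(u + 2)(u + 3) = 0 at u ∈ {-3, -2, 3}; ∂C/∂v = -15v(v - 4)(v - 1)(v + 1) = 0 at v ∈ {-1, 0, 1, 4}.
The Hessian is diagonal: diag(C_uu, C_vv). Second derivatives: C_uu(-3)=72, C_uu(-2)=-60, C_uu(3)=360; C_vv(-1)=150, C_vv(0)=-60, C_vv(1)=90, C_vv(4)=-900.
Saddle points occur where the two diagonal entries have opposite signs: (-3, 0), (-3, 4), (-2, -1), (-2, 1), (3, 0), (3, 4). Count: 6.

6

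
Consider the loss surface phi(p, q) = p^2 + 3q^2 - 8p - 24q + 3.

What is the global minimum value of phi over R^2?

-61

phi(p,q) separates as A(p) + B(q) + 3, so its minimum is min A + min B + 3.
A'(p) = 2p - 8 vanishes at p ∈ {4}; B'(q) = 6q - 24 vanishes at q ∈ {4}.
Local minima of A (where A''>0): A(4)=-16. Local minima of B: B(4)=-48.
So the global minimum of phi is A(4) + B(4) + 3 = -16 − 48 + 3 = -61, attained at (4, 4).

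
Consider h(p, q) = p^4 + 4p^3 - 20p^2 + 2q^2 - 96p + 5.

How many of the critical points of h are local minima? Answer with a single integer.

h separates as a function of p plus a function of q, so ∇h=0 decouples.
∂h/∂p = 4(p - 3)(p + 2)(p + 4) = 0 at p ∈ {-4, -2, 3}; ∂h/∂q = 4q = 0 at q ∈ {0}.
The Hessian is diagonal: diag(h_pp, h_qq). Second derivatives: h_pp(-4)=56, h_pp(-2)=-40, h_pp(3)=140; h_qq(0)=4.
Local minima occur where both diagonal entries positive: (-4, 0), (3, 0). Count: 2.

2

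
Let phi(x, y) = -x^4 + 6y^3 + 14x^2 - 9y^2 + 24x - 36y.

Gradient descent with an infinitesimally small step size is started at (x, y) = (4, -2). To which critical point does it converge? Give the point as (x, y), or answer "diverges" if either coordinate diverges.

phi is separable, so gradient descent decouples: x follows -∂phi/∂x, y follows -∂phi/∂y.
∂phi/∂x = -4(x - 3)(x + 1)(x + 2); at x=4 this is -120, so x increases.
∂phi/∂y = 18(y - 2)(y + 1); at y=-2 this is 72, so y decreases.
The x-coordinate has no critical point in that direction and runs off to infinity.

diverges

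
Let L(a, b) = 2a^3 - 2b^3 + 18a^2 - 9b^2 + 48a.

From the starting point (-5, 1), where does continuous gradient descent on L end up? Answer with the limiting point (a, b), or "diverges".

diverges

L is separable, so gradient descent decouples: a follows -∂L/∂a, b follows -∂L/∂b.
∂L/∂a = 6(a + 2)(a + 4); at a=-5 this is 18, so a decreases.
∂L/∂b = -6b(b + 3); at b=1 this is -24, so b increases.
The a-coordinate has no critical point in that direction and runs off to infinity.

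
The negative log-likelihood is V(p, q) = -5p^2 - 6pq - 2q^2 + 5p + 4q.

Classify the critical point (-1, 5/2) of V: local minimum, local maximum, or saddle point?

local maximum

The Hessian of V is constant: H = [[-10, -6], [-6, -4]].
det(H) = (-10)·(-4) − (-6)² = 4.
det(H) > 0 and tr(H) = -14 < 0, so H is negative definite and the point is a local maximum.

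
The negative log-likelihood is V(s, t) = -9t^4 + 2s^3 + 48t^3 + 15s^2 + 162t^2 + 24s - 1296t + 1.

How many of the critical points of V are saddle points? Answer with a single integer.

3

V separates as a function of s plus a function of t, so ∇V=0 decouples.
∂V/∂s = 6(s + 1)(s + 4) = 0 at s ∈ {-4, -1}; ∂V/∂t = -36(t - 4)(t - 3)(t + 3) = 0 at t ∈ {-3, 3, 4}.
The Hessian is diagonal: diag(V_ss, V_tt). Second derivatives: V_ss(-4)=-18, V_ss(-1)=18; V_tt(-3)=-1512, V_tt(3)=216, V_tt(4)=-252.
Saddle points occur where the two diagonal entries have opposite signs: (-4, 3), (-1, -3), (-1, 4). Count: 3.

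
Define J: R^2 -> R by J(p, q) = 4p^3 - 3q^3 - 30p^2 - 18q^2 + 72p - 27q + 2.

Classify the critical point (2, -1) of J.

The mixed partial ∂²J/∂p∂q is 0, so the Hessian at any point is diag(J_pp, J_qq) = diag(12(2p - 5), -18(q + 2)).
At (2, -1): H = diag(-12, -18).
Both eigenvalues are negative, so H is negative definite: a local maximum.

local maximum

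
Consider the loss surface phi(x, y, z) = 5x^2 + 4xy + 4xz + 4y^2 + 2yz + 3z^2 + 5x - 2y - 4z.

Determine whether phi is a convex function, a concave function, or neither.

convex

phi is quadratic, so its Hessian is the constant matrix H = [[10, 4, 4], [4, 8, 2], [4, 2, 6]].
Leading principal minors: 10, 64, 280.
All positive ⇒ H ≻ 0 ⇒ convex.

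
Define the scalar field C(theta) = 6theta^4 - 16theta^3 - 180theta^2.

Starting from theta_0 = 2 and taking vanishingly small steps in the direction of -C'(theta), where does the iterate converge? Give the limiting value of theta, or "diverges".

C'(theta) = 24theta(theta - 5)(theta + 3), so C'(2) = -720.
Gradient descent moves in the -C' direction, i.e. theta is increasing.
The nearest critical point in that direction is theta = 5, where C'' = 960 > 0 (a local minimum). The iterate converges there.

5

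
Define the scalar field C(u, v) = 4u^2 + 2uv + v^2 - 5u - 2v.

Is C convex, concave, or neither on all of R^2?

C is quadratic, so its Hessian is the constant matrix H = [[8, 2], [2, 2]].
det(H) = 12, tr(H) = 10.
det(H) > 0 and tr(H) > 0, so H is positive definite everywhere: convex.

convex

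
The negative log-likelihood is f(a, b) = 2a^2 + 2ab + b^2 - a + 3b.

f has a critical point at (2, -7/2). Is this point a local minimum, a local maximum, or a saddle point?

The Hessian of f is constant: H = [[4, 2], [2, 2]].
det(H) = 4·2 − 2² = 4.
det(H) > 0 and tr(H) = 6 > 0, so H is positive definite and the point is a local minimum.

local minimum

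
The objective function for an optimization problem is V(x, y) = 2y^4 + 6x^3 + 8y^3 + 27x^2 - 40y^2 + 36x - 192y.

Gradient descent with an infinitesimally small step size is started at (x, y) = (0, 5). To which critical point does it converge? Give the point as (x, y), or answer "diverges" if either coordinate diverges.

(-1, 3)

V is separable, so gradient descent decouples: x follows -∂V/∂x, y follows -∂V/∂y.
∂V/∂x = 18(x + 1)(x + 2); at x=0 this is 36, so x decreases.
∂V/∂y = 8(y - 3)(y + 2)(y + 4); at y=5 this is 1008, so y decreases.
x converges to its nearest critical value -1 (a local min of the x-part); y converges to 3. The iterate converges to (-1, 3).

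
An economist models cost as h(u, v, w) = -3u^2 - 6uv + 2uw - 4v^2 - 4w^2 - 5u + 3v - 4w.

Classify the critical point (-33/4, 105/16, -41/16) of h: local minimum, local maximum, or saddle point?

local maximum

The Hessian is constant: H = [[-6, -6, 2], [-6, -8, 0], [2, 0, -8]].
Leading principal minors: Δ₁ = -6, Δ₂ = 12, Δ₃ = -64.
The minors alternate sign starting negative (−, +, −), so H is negative definite: a local maximum.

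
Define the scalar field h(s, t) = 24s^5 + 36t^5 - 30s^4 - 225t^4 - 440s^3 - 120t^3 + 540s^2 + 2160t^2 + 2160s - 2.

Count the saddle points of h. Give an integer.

8

h separates as a function of s plus a function of t, so ∇h=0 decouples.
∂h/∂s = 120(s - 3)(s - 2)(s + 1)(s + 3) = 0 at s ∈ {-3, -1, 2, 3}; ∂h/∂t = 180t(t - 4)(t - 3)(t + 2) = 0 at t ∈ {-2, 0, 3, 4}.
The Hessian is diagonal: diag(h_ss, h_tt). Second derivatives: h_ss(-3)=-7200, h_ss(-1)=2880, h_ss(2)=-1800, h_ss(3)=2880; h_tt(-2)=-10800, h_tt(0)=4320, h_tt(3)=-2700, h_tt(4)=4320.
Saddle points occur where the two diagonal entries have opposite signs: (-3, 0), (-3, 4), (-1, -2), (-1, 3), (2, 0), (2, 4), (3, -2), (3, 3). Count: 8.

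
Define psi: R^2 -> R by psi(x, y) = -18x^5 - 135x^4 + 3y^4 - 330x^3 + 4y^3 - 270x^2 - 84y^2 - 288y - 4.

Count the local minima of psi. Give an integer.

4

psi separates as a function of x plus a function of y, so ∇psi=0 decouples.
∂psi/∂x = -90x(x + 1)(x + 2)(x + 3) = 0 at x ∈ {-3, -2, -1, 0}; ∂psi/∂y = 12(y - 4)(y + 2)(y + 3) = 0 at y ∈ {-3, -2, 4}.
The Hessian is diagonal: diag(psi_xx, psi_yy). Second derivatives: psi_xx(-3)=540, psi_xx(-2)=-180, psi_xx(-1)=180, psi_xx(0)=-540; psi_yy(-3)=84, psi_yy(-2)=-72, psi_yy(4)=504.
Local minima occur where both diagonal entries positive: (-3, -3), (-3, 4), (-1, -3), (-1, 4). Count: 4.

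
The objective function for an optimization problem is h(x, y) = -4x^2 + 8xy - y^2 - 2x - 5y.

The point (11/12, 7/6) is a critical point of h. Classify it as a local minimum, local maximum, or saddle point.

saddle point

The Hessian of h is constant: H = [[-8, 8], [8, -2]].
det(H) = (-8)·(-2) − 8² = -48.
Since det(H) < 0, H is indefinite and the critical point is a saddle point.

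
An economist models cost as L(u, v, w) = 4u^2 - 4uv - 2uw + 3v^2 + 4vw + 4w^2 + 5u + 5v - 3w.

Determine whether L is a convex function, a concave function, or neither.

convex

L is quadratic, so its Hessian is the constant matrix H = [[8, -4, -2], [-4, 6, 4], [-2, 4, 8]].
Leading principal minors: 8, 32, 168.
All positive ⇒ H ≻ 0 ⇒ convex.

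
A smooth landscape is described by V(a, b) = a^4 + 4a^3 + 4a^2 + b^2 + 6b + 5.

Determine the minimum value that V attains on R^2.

-4

V(a,b) separates as P(a) + Q(b) + 5, so its minimum is min P + min Q + 5.
P'(a) = 4a(a + 1)(a + 2) vanishes at a ∈ {-2, -1, 0}; Q'(b) = 2b + 6 vanishes at b ∈ {-3}.
Local minima of P (where P''>0): P(-2)=0, P(0)=0. Local minima of Q: Q(-3)=-9.
So the global minimum of V is P(-2) + Q(-3) + 5 = 0 − 9 + 5 = -4, attained at (-2, -3).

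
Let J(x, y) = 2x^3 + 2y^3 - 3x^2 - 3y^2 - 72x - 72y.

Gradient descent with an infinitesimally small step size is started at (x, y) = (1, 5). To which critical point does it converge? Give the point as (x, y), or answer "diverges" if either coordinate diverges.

(4, 4)

J is separable, so gradient descent decouples: x follows -∂J/∂x, y follows -∂J/∂y.
∂J/∂x = 6(x - 4)(x + 3); at x=1 this is -72, so x increases.
∂J/∂y = 6(y - 4)(y + 3); at y=5 this is 48, so y decreases.
x converges to its nearest critical value 4 (a local min of the x-part); y converges to 4. The iterate converges to (4, 4).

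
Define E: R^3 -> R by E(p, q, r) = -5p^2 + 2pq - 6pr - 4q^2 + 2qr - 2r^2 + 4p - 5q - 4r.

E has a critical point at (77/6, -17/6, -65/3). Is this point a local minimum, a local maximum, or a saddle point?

The Hessian is constant: H = [[-10, 2, -6], [2, -8, 2], [-6, 2, -4]].
Leading principal minors: Δ₁ = -10, Δ₂ = 76, Δ₃ = -24.
The minors alternate sign starting negative (−, +, −), so H is negative definite: a local maximum.

local maximum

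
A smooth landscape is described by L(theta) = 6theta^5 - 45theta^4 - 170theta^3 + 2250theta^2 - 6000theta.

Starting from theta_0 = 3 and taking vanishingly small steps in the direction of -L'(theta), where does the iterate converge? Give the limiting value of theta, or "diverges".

2

L'(theta) = 30(theta - 5)(theta - 4)(theta - 2)(theta + 5), so L'(3) = 480.
Gradient descent moves in the -L' direction, i.e. theta is decreasing.
The nearest critical point in that direction is theta = 2, where L'' = 1260 > 0 (a local minimum). The iterate converges there.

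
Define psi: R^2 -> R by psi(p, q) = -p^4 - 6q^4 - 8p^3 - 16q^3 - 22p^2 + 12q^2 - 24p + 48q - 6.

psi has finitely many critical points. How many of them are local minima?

1

psi separates as a function of p plus a function of q, so ∇psi=0 decouples.
∂psi/∂p = -4(p + 1)(p + 2)(p + 3) = 0 at p ∈ {-3, -2, -1}; ∂psi/∂q = -24(q - 1)(q + 1)(q + 2) = 0 at q ∈ {-2, -1, 1}.
The Hessian is diagonal: diag(psi_pp, psi_qq). Second derivatives: psi_pp(-3)=-8, psi_pp(-2)=4, psi_pp(-1)=-8; psi_qq(-2)=-72, psi_qq(-1)=48, psi_qq(1)=-144.
Local minima occur where both diagonal entries positive: (-2, -1). Count: 1.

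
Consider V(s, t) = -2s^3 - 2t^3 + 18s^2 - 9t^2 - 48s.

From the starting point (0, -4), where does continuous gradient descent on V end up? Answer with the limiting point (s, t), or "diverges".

V is separable, so gradient descent decouples: s follows -∂V/∂s, t follows -∂V/∂t.
∂V/∂s = -6(s - 4)(s - 2); at s=0 this is -48, so s increases.
∂V/∂t = -6t(t + 3); at t=-4 this is -24, so t increases.
s converges to its nearest critical value 2 (a local min of the s-part); t converges to -3. The iterate converges to (2, -3).

(2, -3)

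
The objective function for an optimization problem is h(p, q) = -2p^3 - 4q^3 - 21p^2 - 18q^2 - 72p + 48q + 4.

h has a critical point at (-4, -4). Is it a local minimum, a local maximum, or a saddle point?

local minimum

The mixed partial ∂²h/∂p∂q is 0, so the Hessian at any point is diag(h_pp, h_qq) = diag(-6(2p + 7), -12(2q + 3)).
At (-4, -4): H = diag(6, 60).
Both eigenvalues are positive, so H is positive definite: a local minimum.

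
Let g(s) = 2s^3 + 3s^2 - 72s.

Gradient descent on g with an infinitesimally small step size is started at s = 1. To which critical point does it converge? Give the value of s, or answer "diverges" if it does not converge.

3

g'(s) = 6(s - 3)(s + 4), so g'(1) = -60.
Gradient descent moves in the -g' direction, i.e. s is increasing.
The nearest critical point in that direction is s = 3, where g'' = 42 > 0 (a local minimum). The iterate converges there.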